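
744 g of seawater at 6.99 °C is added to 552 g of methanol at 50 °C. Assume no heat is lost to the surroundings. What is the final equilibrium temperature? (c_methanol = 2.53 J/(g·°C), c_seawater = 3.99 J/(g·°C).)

Net heat exchanged in the isolated system is zero:
552×2.53×(T − 50) + 744×3.99×(T − 6.99) = 0
1396.6(T − 50) + 2968.6(T − 6.99) = 0
4365.1 T = 90578
T = 90578/4365.1 ≈ 20.75 °C

T_f ≈ 20.8 °C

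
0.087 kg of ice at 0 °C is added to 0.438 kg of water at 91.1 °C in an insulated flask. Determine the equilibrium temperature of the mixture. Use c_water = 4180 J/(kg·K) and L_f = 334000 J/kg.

T_f ≈ 62.8 °C

Heat gained plus heat lost sum to zero:
fusion: m_ice L_f = 0.087×334000 = 29058
  warm the meltwater: 363.66 T
  water cools: 0.438×4180×(T − 91.1) = 1830.8(T − 91.1)
2194.5 T = 166790 − 29058 = 137732
T ≈ 62.76 °C. Since T > 0 °C, the all-ice-melts assumption holds.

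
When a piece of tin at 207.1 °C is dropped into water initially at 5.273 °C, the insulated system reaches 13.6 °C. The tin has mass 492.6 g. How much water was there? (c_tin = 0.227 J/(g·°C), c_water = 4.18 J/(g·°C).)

|Q_tin| = |Q_water|:
492.6×0.227×(207.1 − 13.6) = m×4.18×(13.6 − 5.273)
34.81 m = 21637  ⇒  m ≈ 621.6 g

m ≈ 622 g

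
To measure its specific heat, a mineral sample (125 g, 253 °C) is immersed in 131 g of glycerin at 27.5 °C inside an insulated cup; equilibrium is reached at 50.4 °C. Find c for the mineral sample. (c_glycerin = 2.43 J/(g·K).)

c ≈ 0.288 J/(g·K)

m_s c (T_s − T_f) = m_glycerin c_glycerin (T_f − T_0):
125×c×(253 − 50.4) = 131×2.43×(50.4 − 27.5)
25325 c = 7289.8  ⇒  c ≈ 0.2878 J/(g·K)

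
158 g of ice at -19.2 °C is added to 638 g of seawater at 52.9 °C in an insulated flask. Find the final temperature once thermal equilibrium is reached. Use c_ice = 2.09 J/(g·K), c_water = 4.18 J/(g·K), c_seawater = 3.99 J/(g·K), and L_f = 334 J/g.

T_f ≈ 23.6 °C

Energy conservation, ΣQ = 0:
ice -19.2→0 °C: 158·2.09·19.2 = 6340.2; latent heat to melt: 158·334 = 52772; warm the meltwater: 660.44 T; seawater cools: 638·3.99·(T − 52.9) = 2545.6(T − 52.9)
3206.1 T = 134663 − 59112 = 75551
T ≈ 23.57 °C — above 0 °C, consistent with complete melting.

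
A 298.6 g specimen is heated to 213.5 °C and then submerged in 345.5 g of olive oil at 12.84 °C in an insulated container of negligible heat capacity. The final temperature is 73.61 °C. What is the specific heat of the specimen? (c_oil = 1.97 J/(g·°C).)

c ≈ 0.99 J/(g·°C)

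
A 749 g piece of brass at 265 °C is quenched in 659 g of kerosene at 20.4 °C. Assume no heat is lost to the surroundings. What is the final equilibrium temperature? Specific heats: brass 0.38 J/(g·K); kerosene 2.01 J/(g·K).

T_f ≈ 63.7 °C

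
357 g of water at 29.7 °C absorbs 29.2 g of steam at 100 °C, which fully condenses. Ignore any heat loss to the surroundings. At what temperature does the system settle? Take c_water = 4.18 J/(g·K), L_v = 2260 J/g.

T_f ≈ 75.9 °C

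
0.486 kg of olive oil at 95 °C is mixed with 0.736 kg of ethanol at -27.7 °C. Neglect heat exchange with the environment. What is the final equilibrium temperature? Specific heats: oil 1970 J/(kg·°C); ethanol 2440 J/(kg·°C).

T_f ≈ 15.0 °C

Taking heat into each body as positive, Σ m c ΔT = 0:
0.486*1970*(T − 95) + 0.736*2440*(T − (-27.7)) = 0
957.42(T − 95) + 1795.8(T − (-27.7)) = 0
(957.42 + 1795.8) T = 957.42*95 + 1795.8*(-27.7)
T = 41210 / 2753.3 = 15 °C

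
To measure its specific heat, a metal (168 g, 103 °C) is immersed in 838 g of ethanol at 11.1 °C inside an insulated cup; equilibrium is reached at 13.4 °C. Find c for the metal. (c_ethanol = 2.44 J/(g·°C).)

Let T be the final temperature. ΣQ_i = 0:
168×c×(13.4 − 103) + 838×2.44×(13.4 − 11.1) = 0
-15053 c = -4702.9
c = -4702.9/-15053 ≈ 0.3124 J/(g·°C)

c ≈ 0.312 J/(g·°C)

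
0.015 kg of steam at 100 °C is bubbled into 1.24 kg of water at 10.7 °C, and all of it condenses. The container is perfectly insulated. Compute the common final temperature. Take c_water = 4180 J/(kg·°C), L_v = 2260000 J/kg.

Net heat exchanged in the isolated system is zero:
steam→water at 100 °C releases m L_v = 0.015×2260000 = 33900
  condensed water 100 °C→T: 62.7(T − 100)
  original water: 5183.2(T − 10.7)
5245.9 T = 33900 + 6270 + 55460 = 95630
T ≈ 18.23 °C — below 100 °C, confirming all the steam condensed.

T_f ≈ 18.2 °C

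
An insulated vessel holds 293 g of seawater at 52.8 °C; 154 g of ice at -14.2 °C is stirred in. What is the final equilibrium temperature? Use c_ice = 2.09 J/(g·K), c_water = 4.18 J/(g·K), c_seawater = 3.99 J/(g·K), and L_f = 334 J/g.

T_f ≈ 3.2 °C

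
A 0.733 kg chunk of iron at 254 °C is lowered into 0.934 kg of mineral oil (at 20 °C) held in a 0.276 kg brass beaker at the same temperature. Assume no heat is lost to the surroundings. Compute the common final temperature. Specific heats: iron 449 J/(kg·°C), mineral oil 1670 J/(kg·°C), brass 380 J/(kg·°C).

T_f ≈ 58.6 °C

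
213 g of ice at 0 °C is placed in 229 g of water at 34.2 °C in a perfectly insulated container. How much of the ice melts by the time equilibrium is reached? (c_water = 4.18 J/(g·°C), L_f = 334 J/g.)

m_melted ≈ 98 g

Cooling the water to 0 °C releases 229×4.18×34.2 = 32737 J.
Fully melting the ice requires m_ice L_f = 213×334 = 71142 J.
That's not enough to melt it all — equilibrium is at 0 °C with ice remaining.
m_melted×334 = 32737  ⇒  m_melted ≈ 98.01 g.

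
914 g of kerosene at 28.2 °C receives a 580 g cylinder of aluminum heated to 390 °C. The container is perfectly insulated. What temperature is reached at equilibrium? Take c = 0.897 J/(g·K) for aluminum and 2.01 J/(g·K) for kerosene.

T_f ≈ 108.0 °C

Net heat exchanged in the isolated system is zero:
580×0.897×(T − 390) + 914×2.01×(T − 28.2) = 0
520.26(T − 390) + 1837.1(T − 28.2) = 0
(520.26 + 1837.1) T = 520.26×390 + 1837.1×28.2
T = 254709 / 2357.4 = 108 °C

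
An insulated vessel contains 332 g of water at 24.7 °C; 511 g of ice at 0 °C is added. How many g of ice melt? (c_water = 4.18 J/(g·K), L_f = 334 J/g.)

m_melted ≈ 103 g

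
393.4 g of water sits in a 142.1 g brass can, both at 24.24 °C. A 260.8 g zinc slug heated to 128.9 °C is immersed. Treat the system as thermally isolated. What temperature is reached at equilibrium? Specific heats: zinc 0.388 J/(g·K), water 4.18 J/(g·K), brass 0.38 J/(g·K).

Setting the total heat transfer to zero:
260.8*0.388*(T − 128.9) + 393.4*4.18*(T − 24.24) + 142.1*0.38*(T − 24.24) = 0
101.19(T − 128.9) + 1644.4(T − 24.24) + 54(T − 24.24) = 0
1799.6 T = 54213
T = 54213 / 1799.6 = 30.1 °C

T_f ≈ 30.1 °C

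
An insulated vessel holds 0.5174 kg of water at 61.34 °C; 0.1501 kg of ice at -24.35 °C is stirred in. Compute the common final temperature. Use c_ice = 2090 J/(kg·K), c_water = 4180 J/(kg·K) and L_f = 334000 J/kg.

Taking heat into each body as positive, Σ m c ΔT = 0:
ice -24.35→0 °C: 0.1501·2090·24.35 = 7638.8
  latent heat to melt: 0.1501·334000 = 50133
  meltwater 0→T: 0.1501·4180·T = 627.42 T
  water: 2162.7(T − 61.34)
2790.2 T = 132662 − 57772 = 74890
T ≈ 26.84 °C — above 0 °C, consistent with complete melting.

T_f ≈ 26.8 °C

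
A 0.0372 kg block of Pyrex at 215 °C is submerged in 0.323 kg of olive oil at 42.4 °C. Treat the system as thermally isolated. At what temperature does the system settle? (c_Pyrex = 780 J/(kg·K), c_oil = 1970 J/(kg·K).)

T_f ≈ 49.9 °C

Energy conservation, ΣQ = 0:
0.0372·780·(T − 215) + 0.323·1970·(T − 42.4) = 0
29.02(T − 215) + 636.31(T − 42.4) = 0
(29.02 + 636.31) T = 29.02·215 + 636.31·42.4
T = 33218/665.33 ≈ 49.93 °C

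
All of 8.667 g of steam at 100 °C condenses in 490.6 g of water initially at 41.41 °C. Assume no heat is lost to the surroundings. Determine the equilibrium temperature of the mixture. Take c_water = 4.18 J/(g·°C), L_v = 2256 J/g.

T_f ≈ 51.8 °C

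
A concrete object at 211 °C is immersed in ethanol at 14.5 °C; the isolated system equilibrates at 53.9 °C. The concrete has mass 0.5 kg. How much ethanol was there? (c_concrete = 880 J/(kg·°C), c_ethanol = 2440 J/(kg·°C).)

m ≈ 0.719 kg

Net heat exchanged in the isolated system is zero:
0.5·880·(53.9 − 211) + m·2440·(53.9 − 14.5) = 0
96136 m = 69124
m = 69124/96136 ≈ 0.719 kg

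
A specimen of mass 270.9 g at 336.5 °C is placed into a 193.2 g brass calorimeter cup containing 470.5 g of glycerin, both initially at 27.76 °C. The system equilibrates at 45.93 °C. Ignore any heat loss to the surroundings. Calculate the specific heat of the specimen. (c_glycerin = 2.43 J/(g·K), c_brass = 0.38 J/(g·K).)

c ≈ 0.281 J/(g·K)

Energy conservation, ΣQ = 0:
270.9·c·(45.93 − 336.5) + 470.5·2.43·(45.93 − 27.76) + 193.2·0.38·(45.93 − 27.76) = 0
-78715 c = -22108
c = -22108/-78715 ≈ 0.2809 J/(g·K)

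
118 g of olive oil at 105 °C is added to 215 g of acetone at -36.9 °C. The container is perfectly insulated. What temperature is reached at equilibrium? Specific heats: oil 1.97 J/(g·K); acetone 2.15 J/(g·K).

T_f is the heat-capacity-weighted average of the initial temperatures:
T_f = (232.46×105 + 462.25×(-36.9)) / (232.46 + 462.25)
    = 7351.3 / 694.71 ≈ 10.58 °C

T_f ≈ 10.6 °C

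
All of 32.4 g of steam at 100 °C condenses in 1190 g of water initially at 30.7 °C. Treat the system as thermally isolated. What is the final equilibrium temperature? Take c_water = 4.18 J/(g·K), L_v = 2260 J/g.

T_f ≈ 46.9 °C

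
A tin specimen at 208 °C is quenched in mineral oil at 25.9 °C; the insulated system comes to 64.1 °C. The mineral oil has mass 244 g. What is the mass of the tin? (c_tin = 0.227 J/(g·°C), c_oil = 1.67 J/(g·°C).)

m ≈ 477 g

|Q_tin| = |Q_oil|:
m·0.227·(208 − 64.1) = 244·1.67·(64.1 − 25.9)
32.67 m = 15566  ⇒  m ≈ 476.5 g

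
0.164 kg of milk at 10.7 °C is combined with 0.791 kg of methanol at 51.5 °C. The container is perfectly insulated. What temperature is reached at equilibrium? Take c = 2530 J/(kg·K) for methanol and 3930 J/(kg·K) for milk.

Let T be the final temperature. ΣQ_i = 0:
0.791×2530×(T − 51.5) + 0.164×3930×(T − 10.7) = 0
2645.8 T = 109960
T = 109960/2645.8 ≈ 41.56 °C

T_f ≈ 41.6 °C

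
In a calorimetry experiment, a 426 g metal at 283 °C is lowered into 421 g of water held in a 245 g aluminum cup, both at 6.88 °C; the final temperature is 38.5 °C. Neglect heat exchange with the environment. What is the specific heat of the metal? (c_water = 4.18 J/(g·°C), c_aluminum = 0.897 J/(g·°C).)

c ≈ 0.601 J/(g·°C)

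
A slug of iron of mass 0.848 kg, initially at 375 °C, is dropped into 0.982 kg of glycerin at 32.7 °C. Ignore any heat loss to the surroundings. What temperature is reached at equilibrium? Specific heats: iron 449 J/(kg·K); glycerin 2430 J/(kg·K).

Set heat shed by the hot body equal to heat absorbed by the cold body:
0.848*449*(375 − T) = 0.982*2430*(T − 32.7)
380.75(375 − T) = 2386.3(T − 32.7)
2767 T = 220813  ⇒  T ≈ 79.80 °C

T_f ≈ 79.8 °C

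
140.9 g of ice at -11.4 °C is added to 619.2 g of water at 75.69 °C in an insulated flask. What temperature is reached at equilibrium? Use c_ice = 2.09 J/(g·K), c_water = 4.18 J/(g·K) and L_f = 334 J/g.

Taking heat into each body as positive, Σ m c ΔT = 0:
ice -11.4→0 °C: 140.9×2.09×11.4 = 3357.1
  latent heat to melt: 140.9×334 = 47061
  meltwater 0→T: 140.9×4.18×T = 588.96 T
  water: 2588.3(T − 75.69)
3177.2 T = 195905 − 50418 = 145487
T ≈ 45.79 °C — above 0 °C, consistent with complete melting.

T_f ≈ 45.8 °C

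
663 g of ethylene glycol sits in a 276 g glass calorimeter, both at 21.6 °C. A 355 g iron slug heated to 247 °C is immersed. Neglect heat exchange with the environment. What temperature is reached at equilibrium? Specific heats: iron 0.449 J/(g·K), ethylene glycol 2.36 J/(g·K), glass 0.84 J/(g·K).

Let T be the final temperature. ΣQ_i = 0:
355*0.449*(T − 247) + 663*2.36*(T − 21.6) + 276*0.84*(T − 21.6) = 0
159.4(T − 247) + 1564.7(T − 21.6) + 231.84(T − 21.6) = 0
(159.4 + 1564.7 + 231.84) T = 159.4*247 + 1564.7*21.6 + 231.84*21.6
T = 78175 / 1955.9 = 40 °C

T_f ≈ 40.0 °C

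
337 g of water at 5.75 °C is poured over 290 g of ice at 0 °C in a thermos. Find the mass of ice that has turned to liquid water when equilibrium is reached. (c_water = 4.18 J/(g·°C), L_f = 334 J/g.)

Water can give up m c ΔT = 337×4.18×5.75 = 8099.8 J before reaching 0 °C.
To melt every bit of ice: 290×334 = 96860 J.
That's not enough to melt it all — equilibrium is at 0 °C with ice remaining.
m_melted×334 = 8099.8  ⇒  m_melted ≈ 24.25 g.

m_melted ≈ 24.3 g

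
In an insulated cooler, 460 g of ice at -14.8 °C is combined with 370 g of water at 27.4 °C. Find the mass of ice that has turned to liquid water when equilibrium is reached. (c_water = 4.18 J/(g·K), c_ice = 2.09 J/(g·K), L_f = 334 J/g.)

Heat available from the water dropping to 0 °C: 370·4.18·27.4 = 42377 J.
Of that, 460·2.09·14.8 = 14229 J goes to bring the ice to 0 °C, leaving 28148 J.
Melting all 460 g of ice would need 460·334 = 153640 J.
That's not enough to melt it all — equilibrium is at 0 °C with ice remaining.
m_melted·334 = 28148  ⇒  m_melted ≈ 84.28 g.

m_melted ≈ 84.3 g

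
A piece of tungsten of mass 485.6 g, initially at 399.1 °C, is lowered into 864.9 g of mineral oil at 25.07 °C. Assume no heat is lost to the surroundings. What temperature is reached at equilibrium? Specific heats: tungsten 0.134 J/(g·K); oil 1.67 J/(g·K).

T_f ≈ 41.2 °C

Heat lost by the tungsten equals heat gained by the oil:
485.6·0.134·(399.1 − T) = 864.9·1.67·(T − 25.07)
65.07(399.1 − T) = 1444.4(T − 25.07)
1509.5 T = 62180  ⇒  T ≈ 41.19 °C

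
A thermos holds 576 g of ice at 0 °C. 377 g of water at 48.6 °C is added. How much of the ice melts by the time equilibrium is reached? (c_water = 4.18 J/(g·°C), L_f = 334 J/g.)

m_melted ≈ 229 g

Water can give up m c ΔT = 377·4.18·48.6 = 76587 J before reaching 0 °C.
Melting all 576 g of ice would need 576·334 = 192384 J.
76587 J < 192384 J, so only part of the ice melts and the system sits at 0 °C.
Mass melted = 76587/334 ≈ 229.3 g.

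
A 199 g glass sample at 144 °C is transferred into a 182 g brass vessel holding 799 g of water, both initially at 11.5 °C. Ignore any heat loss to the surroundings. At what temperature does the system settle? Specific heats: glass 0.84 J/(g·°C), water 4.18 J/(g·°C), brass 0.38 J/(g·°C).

T_f ≈ 17.7 °C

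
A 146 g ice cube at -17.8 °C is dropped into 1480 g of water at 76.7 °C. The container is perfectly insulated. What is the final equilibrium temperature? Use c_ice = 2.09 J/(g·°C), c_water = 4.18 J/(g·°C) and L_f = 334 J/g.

Energy conservation, ΣQ = 0:
ice -17.8→0 °C: 146·2.09·17.8 = 5431.5
  fusion: m_ice L_f = 146·334 = 48764
  meltwater 0→T: 146·4.18·T = 610.28 T
  water cools: 1480·4.18·(T − 76.7) = 6186.4(T − 76.7)
6796.7 T = 474497 − 54195 = 420301
T ≈ 61.84 °C (positive, so assuming full melt was valid).

T_f ≈ 61.8 °C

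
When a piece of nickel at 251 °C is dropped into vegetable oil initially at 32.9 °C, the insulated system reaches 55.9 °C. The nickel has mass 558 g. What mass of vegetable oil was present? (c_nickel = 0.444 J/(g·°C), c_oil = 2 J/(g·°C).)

m ≈ 1050 g

Heat lost by the nickel = heat gained by the oil:
558·0.444·(251 − 55.9) = m·2·(55.9 − 32.9)
46 m = 48336  ⇒  m ≈ 1051 g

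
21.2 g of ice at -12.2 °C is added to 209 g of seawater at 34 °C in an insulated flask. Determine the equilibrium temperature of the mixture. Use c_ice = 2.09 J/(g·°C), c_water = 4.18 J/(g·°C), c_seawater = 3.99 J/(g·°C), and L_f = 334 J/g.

T_f ≈ 22.5 °C

Taking heat into each body as positive, Σ m c ΔT = 0:
warm ice to 0 °C: 21.2×2.09×(0 − (-12.2)) = 540.56; melt ice: 21.2×334 = 7080.8; meltwater 0→T: 21.2×4.18×T = 88.62 T; seawater cools: 209×3.99×(T − 34) = 833.91(T − 34)
922.53 T = 28353 − 7621.4 = 20732
T ≈ 22.47 °C. Since T > 0 °C, the all-ice-melts assumption holds.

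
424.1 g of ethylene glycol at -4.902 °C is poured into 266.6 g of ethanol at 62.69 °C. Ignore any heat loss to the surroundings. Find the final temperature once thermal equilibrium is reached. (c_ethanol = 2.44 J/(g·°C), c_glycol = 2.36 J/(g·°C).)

T_f is the heat-capacity-weighted average of the initial temperatures:
T_f = (650.5·62.69 + 1000.9·(-4.902)) / (650.5 + 1000.9)
    = 35874 / 1651.4 ≈ 21.72 °C

T_f ≈ 21.7 °C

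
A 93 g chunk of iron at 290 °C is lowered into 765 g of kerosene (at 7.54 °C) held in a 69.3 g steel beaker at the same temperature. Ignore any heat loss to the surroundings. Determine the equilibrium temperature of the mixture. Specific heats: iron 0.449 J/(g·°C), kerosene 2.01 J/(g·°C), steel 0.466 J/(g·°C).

T_f ≈ 14.9 °C

Setting the total heat transfer to zero:
93·0.449·(T − 290) + 765·2.01·(T − 7.54) + 69.3·0.466·(T − 7.54) = 0
41.76(T − 290) + 1537.6(T − 7.54) + 32.29(T − 7.54) = 0
(41.76 + 1537.6 + 32.29) T = 41.76·290 + 1537.6·7.54 + 32.29·7.54
T = 23947/1611.7 ≈ 14.86 °C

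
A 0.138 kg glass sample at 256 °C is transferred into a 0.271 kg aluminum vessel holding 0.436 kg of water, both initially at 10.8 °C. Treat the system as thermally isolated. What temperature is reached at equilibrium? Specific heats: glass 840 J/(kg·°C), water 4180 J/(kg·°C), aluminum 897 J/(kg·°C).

Energy conservation, ΣQ = 0:
0.138·840·(T − 256) + 0.436·4180·(T − 10.8) + 0.271·897·(T − 10.8) = 0
115.92(T − 256) + 1822.5(T − 10.8) + 243.09(T − 10.8) = 0
(115.92 + 1822.5 + 243.09) T = 115.92·256 + 1822.5·10.8 + 243.09·10.8
T = 51984/2181.5 ≈ 23.83 °C

T_f ≈ 23.8 °C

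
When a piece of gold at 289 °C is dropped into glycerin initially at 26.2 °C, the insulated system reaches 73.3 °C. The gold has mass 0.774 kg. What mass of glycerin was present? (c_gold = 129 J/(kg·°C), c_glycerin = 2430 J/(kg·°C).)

m ≈ 0.188 kg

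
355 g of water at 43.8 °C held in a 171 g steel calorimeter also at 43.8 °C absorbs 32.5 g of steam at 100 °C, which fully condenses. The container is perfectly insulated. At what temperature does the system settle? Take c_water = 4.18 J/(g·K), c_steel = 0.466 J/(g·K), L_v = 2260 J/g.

T_f ≈ 91.5 °C

Sum of m c ΔT and latent-heat terms is zero:
latent heat released on condensation: 32.5·2260 = 73450; condensed water 100 °C→T: 135.85(T − 100); water warms: 355·4.18·(T − 43.8) = 1483.9(T − 43.8); steel cup: 171·0.466·(T − 43.8) = 79.69(T − 43.8)
1699.4 T = 73450 + 13585 + 68485 = 155520
T ≈ 91.51 °C, under the boiling point, so the assumption holds.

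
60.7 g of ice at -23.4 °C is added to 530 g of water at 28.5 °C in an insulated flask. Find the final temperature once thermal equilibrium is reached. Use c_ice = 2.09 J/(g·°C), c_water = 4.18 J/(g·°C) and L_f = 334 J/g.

T_f ≈ 16.2 °C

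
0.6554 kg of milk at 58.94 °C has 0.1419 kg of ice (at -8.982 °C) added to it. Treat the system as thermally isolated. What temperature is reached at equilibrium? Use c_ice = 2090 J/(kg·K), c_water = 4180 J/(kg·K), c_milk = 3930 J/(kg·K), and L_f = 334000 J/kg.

Net heat exchanged in the isolated system is zero:
ice -8.982→0 °C: 0.1419·2090·8.982 = 2663.8; melt ice: 0.1419·334000 = 47395; meltwater 0→T: 0.1419·4180·T = 593.14 T; milk: 2575.7(T − 58.94)
3168.9 T = 151813 − 50058 = 101755
T ≈ 32.11 °C. Since T > 0 °C, the all-ice-melts assumption holds.

T_f ≈ 32.1 °C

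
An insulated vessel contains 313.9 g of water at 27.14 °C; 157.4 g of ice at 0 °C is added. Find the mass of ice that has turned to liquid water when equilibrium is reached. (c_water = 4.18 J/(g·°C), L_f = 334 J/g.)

Cooling the water to 0 °C releases 313.9×4.18×27.14 = 35610 J.
Melting all 157.4 g of ice would need 157.4×334 = 52572 J.
35610 J < 52572 J, so only part of the ice melts and the system sits at 0 °C.
m_melted×334 = 35610  ⇒  m_melted ≈ 106.6 g.

m_melted ≈ 107 g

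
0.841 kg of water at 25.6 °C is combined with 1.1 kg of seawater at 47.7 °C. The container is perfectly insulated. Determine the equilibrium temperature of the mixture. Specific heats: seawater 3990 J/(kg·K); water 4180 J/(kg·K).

T_f ≈ 37.9 °C

Energy conservation, ΣQ = 0:
1.1×3990×(T − 47.7) + 0.841×4180×(T − 25.6) = 0
7904.4 T = 299349
T = 299349/7904.4 ≈ 37.87 °C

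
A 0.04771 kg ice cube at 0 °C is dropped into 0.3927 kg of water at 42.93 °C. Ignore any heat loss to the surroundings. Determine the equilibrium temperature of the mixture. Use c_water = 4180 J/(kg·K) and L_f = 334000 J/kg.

Sum of m c ΔT and latent-heat terms is zero:
melt ice: 0.04771·334000 = 15935
  meltwater 0→T: 0.04771·4180·T = 199.43 T
  water cools: 0.3927·4180·(T − 42.93) = 1641.5(T − 42.93)
1840.9 T = 70469 − 15935 = 54534
T ≈ 29.62 °C (positive, so assuming full melt was valid).

T_f ≈ 29.6 °C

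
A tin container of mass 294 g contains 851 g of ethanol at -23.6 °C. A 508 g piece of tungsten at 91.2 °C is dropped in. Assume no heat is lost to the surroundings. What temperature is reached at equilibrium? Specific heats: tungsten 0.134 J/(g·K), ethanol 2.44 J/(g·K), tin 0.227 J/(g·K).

T_f ≈ -20.1 °C

T_f is the heat-capacity-weighted average of the initial temperatures:
T_f = (68.07*91.2 + 2076.4*(-23.6) + 66.74*(-23.6)) / (68.07 + 2076.4 + 66.74)
    = -44371 / 2211.2 ≈ -20.07 °C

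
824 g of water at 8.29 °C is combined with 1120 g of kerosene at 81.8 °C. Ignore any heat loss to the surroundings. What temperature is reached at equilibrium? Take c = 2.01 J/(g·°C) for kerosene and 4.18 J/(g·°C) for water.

Net heat exchanged in the isolated system is zero:
1120×2.01×(T − 81.8) + 824×4.18×(T − 8.29) = 0
2251.2(T − 81.8) + 3444.3(T − 8.29) = 0
(2251.2 + 3444.3) T = 2251.2×81.8 + 3444.3×8.29
T = 212702 / 5695.5 = 37.3 °C

T_f ≈ 37.3 °C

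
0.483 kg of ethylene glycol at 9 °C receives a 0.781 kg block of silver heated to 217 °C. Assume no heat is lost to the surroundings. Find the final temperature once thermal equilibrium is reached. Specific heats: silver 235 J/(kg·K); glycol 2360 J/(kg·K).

T_f ≈ 37.8 °C

T_f is the heat-capacity-weighted average of the initial temperatures:
T_f = (183.53×217 + 1139.9×9) / (183.53 + 1139.9)
    = 50086 / 1323.4 ≈ 37.85 °C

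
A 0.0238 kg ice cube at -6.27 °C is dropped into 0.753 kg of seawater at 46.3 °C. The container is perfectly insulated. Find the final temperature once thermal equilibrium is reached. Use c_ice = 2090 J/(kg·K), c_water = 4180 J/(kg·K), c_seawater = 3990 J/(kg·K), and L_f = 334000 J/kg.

T_f ≈ 42.2 °C

Heat gained plus heat lost sum to zero:
ice -6.27→0 °C: 0.0238·2090·6.27 = 311.88; latent heat to melt: 0.0238·334000 = 7949.2; warm the meltwater: 99.48 T; seawater cools: 0.753·3990·(T − 46.3) = 3004.5(T − 46.3)
3104 T = 139107 − 8261.1 = 130846
T ≈ 42.15 °C. Since T > 0 °C, the all-ice-melts assumption holds.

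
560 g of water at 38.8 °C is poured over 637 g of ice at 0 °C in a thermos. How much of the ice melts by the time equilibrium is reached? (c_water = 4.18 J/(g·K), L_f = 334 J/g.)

m_melted ≈ 272 g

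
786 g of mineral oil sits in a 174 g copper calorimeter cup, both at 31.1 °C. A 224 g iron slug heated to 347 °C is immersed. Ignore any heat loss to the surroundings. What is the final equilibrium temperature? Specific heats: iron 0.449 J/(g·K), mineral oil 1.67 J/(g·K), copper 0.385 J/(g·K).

T_f ≈ 52.6 °C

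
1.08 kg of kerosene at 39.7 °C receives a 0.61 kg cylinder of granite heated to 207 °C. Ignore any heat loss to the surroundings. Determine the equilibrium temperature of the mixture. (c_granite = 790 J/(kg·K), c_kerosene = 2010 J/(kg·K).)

T_f ≈ 70.1 °C

Taking heat into each body as positive, Σ m c ΔT = 0:
0.61×790×(T − 207) + 1.08×2010×(T − 39.7) = 0
481.9(T − 207) + 2170.8(T − 39.7) = 0
2652.7 T = 185934
T ≈ 70.09 °C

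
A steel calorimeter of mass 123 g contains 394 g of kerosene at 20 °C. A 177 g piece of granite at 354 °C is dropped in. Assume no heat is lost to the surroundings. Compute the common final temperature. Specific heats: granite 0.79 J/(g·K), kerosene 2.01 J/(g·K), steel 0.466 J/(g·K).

Let T be the final temperature. ΣQ_i = 0:
177·0.79·(T − 354) + 394·2.01·(T − 20) + 123·0.466·(T − 20) = 0
989.09 T = 66485
T = 66485/989.09 ≈ 67.22 °C

T_f ≈ 67.2 °C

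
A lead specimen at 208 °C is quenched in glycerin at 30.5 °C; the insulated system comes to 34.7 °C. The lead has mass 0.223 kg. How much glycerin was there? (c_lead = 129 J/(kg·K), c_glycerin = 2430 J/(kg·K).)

m ≈ 0.488 kg

Heat lost by the lead = heat gained by the glycerin:
0.223·129·(208 − 34.7) = m·2430·(34.7 − 30.5)
10206 m = 4985.3  ⇒  m ≈ 0.4885 kg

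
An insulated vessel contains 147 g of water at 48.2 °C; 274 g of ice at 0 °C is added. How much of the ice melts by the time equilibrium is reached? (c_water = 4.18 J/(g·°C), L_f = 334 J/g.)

Heat available from the water dropping to 0 °C: 147·4.18·48.2 = 29617 J.
Melting all 274 g of ice would need 274·334 = 91516 J.
Since 29617 < 91516 J, not all the ice melts; equilibrium is at 0 °C.
m_melt = 29617 / L_f = 88.67 g.

m_melted ≈ 88.7 g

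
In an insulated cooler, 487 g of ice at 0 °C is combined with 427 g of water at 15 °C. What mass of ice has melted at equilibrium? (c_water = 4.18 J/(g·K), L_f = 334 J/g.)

m_melted ≈ 80.2 g

Heat available from the water dropping to 0 °C: 427·4.18·15 = 26773 J.
Fully melting the ice requires m_ice L_f = 487·334 = 162658 J.
26773 J < 162658 J, so only part of the ice melts and the system sits at 0 °C.
m_melted·334 = 26773  ⇒  m_melted ≈ 80.16 g.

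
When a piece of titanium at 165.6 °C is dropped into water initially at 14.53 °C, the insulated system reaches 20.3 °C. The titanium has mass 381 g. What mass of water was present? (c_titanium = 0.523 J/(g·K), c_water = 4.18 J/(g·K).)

Setting the total heat transfer to zero:
381×0.523×(20.3 − 165.6) + m×4.18×(20.3 − 14.53) = 0
24.12 m = 28953
m = 28953/24.12 ≈ 1200 g

m ≈ 1200 g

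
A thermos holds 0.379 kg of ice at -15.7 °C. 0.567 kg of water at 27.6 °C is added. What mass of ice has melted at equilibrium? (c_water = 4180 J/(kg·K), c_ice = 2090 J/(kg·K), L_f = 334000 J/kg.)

Cooling the water to 0 °C releases 0.567×4180×27.6 = 65414 J.
Of that, 0.379×2090×15.7 = 12436 J goes to bring the ice to 0 °C, leaving 52978 J.
Fully melting the ice requires m_ice L_f = 0.379×334000 = 126586 J.
Since 52978 < 126586 J, not all the ice melts; equilibrium is at 0 °C.
m_melted×334000 = 52978  ⇒  m_melted ≈ 0.1586 kg.

m_melted ≈ 0.159 kg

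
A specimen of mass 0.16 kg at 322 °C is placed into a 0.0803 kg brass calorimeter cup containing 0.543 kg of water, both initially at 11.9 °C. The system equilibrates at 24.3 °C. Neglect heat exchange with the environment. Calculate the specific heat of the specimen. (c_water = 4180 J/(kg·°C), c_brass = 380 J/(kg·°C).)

Net heat exchanged in the isolated system is zero:
0.16×c×(24.3 − 322) + 0.543×4180×(24.3 − 11.9) + 0.0803×380×(24.3 − 11.9) = 0
-47.63 c = -28523
c = -28523/-47.63 ≈ 598.8 J/(kg·°C)

c ≈ 599 J/(kg·°C)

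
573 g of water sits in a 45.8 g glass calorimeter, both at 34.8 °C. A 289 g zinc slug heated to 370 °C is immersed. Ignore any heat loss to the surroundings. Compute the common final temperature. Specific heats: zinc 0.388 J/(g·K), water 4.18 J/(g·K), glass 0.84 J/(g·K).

T_f ≈ 49.6 °C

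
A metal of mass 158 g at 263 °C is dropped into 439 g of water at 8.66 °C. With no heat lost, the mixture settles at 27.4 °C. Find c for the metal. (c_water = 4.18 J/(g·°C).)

c ≈ 0.924 J/(g·°C)

Conservation of energy gives ΣQ = 0:
158×c×(27.4 − 263) + 439×4.18×(27.4 − 8.66) = 0
-37225 c = -34388
c = -34388/-37225 ≈ 0.9238 J/(g·°C)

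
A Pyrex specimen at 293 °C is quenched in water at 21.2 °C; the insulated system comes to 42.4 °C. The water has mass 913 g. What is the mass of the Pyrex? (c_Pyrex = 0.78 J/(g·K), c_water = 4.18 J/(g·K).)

|Q_Pyrex| = |Q_water|:
m·0.78·(293 − 42.4) = 913·4.18·(42.4 − 21.2)
195.47 m = 80906  ⇒  m ≈ 413.9 g

m ≈ 414 g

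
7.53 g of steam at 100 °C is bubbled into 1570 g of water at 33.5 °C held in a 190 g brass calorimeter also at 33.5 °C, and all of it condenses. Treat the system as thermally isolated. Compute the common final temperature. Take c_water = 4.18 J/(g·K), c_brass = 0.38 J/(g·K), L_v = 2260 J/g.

T_f ≈ 36.4 °C

Heat gained plus heat lost sum to zero:
condense steam: −7.53×2260 = −17018; condensed water 100 °C→T: 31.48(T − 100); water warms: 1570×4.18×(T − 33.5) = 6562.6(T − 33.5); brass cup: 190×0.38×(T − 33.5) = 72.2(T − 33.5)
6666.3 T = 17018 + 3147.5 + 222266 = 242431
T ≈ 36.37 °C, under the boiling point, so the assumption holds.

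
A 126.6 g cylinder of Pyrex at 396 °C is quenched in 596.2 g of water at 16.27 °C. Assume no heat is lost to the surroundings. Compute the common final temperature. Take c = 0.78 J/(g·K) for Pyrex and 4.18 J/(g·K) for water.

T_f ≈ 30.7 °C

With ΣQ=0 the equilibrium temperature is the m·c-weighted mean:
T_f = (98.75*396 + 2492.1*16.27) / (98.75 + 2492.1)
    = 79651 / 2590.9 ≈ 30.74 °C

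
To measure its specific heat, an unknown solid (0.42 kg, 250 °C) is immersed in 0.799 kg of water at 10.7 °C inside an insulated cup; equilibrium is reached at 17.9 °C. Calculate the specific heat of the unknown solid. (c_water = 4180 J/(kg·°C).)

Heat lost by the unknown solid = heat gained by the water:
0.42×c×(250 − 17.9) = 0.799×4180×(17.9 − 10.7)
97.48 c = 24047  ⇒  c ≈ 246.7 J/(kg·°C)

c ≈ 247 J/(kg·°C)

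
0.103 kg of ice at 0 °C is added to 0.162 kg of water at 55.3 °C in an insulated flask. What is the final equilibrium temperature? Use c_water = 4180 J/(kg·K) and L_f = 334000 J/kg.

Let T be the final temperature. ΣQ_i = 0:
latent heat to melt: 0.103·334000 = 34402; meltwater 0→T: 0.103·4180·T = 430.54 T; water cools: 0.162·4180·(T − 55.3) = 677.16(T − 55.3)
1107.7 T = 37447 − 34402 = 3044.9
T ≈ 2.75 °C — above 0 °C, consistent with complete melting.

T_f ≈ 2.7 °C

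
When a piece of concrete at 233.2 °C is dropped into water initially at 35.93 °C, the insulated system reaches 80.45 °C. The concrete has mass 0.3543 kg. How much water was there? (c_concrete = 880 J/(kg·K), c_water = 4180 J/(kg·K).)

Heat lost by the concrete = heat gained by the water:
0.3543×880×(233.2 − 80.45) = m×4180×(80.45 − 35.93)
186094 m = 47625  ⇒  m ≈ 0.2559 kg

m ≈ 0.256 kg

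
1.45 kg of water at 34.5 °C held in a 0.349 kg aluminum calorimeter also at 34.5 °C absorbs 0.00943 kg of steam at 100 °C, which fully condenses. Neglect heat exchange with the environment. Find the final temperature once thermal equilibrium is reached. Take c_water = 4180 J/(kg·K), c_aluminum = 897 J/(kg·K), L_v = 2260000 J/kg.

Let T be the final temperature. ΣQ_i = 0:
condense steam: −0.00943×2260000 = −21312
  condensate cools 100→T: 0.00943×4180×(T − 100) = 39.42(T − 100)
  original water: 6061(T − 34.5)
  aluminum cup: 0.349×897×(T − 34.5) = 313.05(T − 34.5)
6413.5 T = 21312 + 3941.7 + 219905 = 245158
T ≈ 38.23 °C, under the boiling point, so the assumption holds.

T_f ≈ 38.2 °C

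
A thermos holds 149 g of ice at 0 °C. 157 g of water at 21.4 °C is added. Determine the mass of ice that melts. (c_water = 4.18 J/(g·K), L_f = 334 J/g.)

Heat available from the water dropping to 0 °C: 157·4.18·21.4 = 14044 J.
To melt every bit of ice: 149·334 = 49766 J.
That's not enough to melt it all — equilibrium is at 0 °C with ice remaining.
m_melted·334 = 14044  ⇒  m_melted ≈ 42.05 g.

m_melted ≈ 42 g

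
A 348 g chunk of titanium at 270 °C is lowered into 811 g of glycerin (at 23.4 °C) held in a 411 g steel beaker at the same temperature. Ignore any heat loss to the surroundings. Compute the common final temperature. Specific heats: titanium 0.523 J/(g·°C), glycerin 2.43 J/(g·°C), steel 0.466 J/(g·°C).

T_f ≈ 42.5 °C

Heat gained plus heat lost sum to zero:
348×0.523×(T − 270) + 811×2.43×(T − 23.4) + 411×0.466×(T − 23.4) = 0
(182 + 1970.7 + 191.53) T = 182×270 + 1970.7×23.4 + 191.53×23.4
T = 99738 / 2344.3 = 42.5 °C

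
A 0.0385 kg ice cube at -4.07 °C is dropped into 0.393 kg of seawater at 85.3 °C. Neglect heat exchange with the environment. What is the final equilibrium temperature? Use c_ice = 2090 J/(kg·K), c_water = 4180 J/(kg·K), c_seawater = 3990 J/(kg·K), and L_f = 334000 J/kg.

T_f ≈ 69.7 °C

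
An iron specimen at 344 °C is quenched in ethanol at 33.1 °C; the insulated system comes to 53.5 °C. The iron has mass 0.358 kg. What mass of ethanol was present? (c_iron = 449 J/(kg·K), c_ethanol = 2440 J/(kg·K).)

Net heat exchanged in the isolated system is zero:
0.358×449×(53.5 − 344) + m×2440×(53.5 − 33.1) = 0
49776 m = 46696
m = 46696/49776 ≈ 0.9381 kg

m ≈ 0.938 kg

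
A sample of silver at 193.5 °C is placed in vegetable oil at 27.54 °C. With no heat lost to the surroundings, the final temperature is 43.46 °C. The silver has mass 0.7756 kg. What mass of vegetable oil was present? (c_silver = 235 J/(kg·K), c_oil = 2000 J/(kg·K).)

m ≈ 0.859 kg

Heat lost by the silver = heat gained by the oil:
0.7756×235×(193.5 − 43.46) = m×2000×(43.46 − 27.54)
31840 m = 27347  ⇒  m ≈ 0.8589 kg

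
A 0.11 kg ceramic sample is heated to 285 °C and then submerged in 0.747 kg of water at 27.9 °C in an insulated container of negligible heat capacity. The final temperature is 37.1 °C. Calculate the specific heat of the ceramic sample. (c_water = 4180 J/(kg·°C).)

c ≈ 1050 J/(kg·°C)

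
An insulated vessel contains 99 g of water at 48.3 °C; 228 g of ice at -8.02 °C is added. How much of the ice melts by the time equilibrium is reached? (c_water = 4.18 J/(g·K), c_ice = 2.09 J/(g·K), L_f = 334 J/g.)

m_melted ≈ 48.4 g

Cooling the water to 0 °C releases 99·4.18·48.3 = 19988 J.
Warming the ice to 0 °C takes 228·2.09·8.02 = 3821.7 J, leaving 16166 J for melting.
Melting all 228 g of ice would need 228·334 = 76152 J.
Since 16166 < 76152 J, not all the ice melts; equilibrium is at 0 °C.
m_melt = 16166 / L_f = 48.4 g.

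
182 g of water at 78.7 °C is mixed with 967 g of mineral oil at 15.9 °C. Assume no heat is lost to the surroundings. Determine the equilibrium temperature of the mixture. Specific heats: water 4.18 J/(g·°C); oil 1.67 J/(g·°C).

T_f ≈ 36.0 °C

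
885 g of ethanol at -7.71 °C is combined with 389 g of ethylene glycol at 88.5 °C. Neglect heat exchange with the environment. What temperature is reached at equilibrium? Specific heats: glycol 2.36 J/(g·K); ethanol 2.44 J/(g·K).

T_f ≈ 21.0 °C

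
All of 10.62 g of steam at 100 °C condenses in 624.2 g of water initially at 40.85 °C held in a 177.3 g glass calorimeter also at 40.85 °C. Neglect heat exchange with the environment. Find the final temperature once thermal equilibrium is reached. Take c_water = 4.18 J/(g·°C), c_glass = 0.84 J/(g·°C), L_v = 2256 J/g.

T_f ≈ 50.3 °C

Net heat exchanged in the isolated system is zero:
condense steam: −10.62×2256 = −23959
  condensate cools 100→T: 10.62×4.18×(T − 100) = 44.39(T − 100)
  original water: 2609.2(T − 40.85)
  cup: 148.93(T − 40.85)
2802.5 T = 23959 + 4439.2 + 112668 = 141066
T ≈ 50.34 °C (< 100 °C, so full condensation is consistent).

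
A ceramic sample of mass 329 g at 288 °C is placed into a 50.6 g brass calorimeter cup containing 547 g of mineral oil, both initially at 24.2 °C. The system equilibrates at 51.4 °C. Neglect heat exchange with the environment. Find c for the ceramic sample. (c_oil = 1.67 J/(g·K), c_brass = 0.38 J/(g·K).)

c ≈ 0.326 J/(g·K)

Energy conservation, ΣQ = 0:
329×c×(51.4 − 288) + 547×1.67×(51.4 − 24.2) + 50.6×0.38×(51.4 − 24.2) = 0
-77841 c = -25370
c = -25370/-77841 ≈ 0.3259 J/(g·K)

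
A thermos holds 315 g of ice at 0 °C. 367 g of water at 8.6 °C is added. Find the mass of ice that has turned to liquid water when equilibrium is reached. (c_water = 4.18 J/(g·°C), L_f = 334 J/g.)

Cooling the water to 0 °C releases 367×4.18×8.6 = 13193 J.
To melt every bit of ice: 315×334 = 105210 J.
Since 13193 < 105210 J, not all the ice melts; equilibrium is at 0 °C.
m_melt = 13193 / L_f = 39.5 g.

m_melted ≈ 39.5 g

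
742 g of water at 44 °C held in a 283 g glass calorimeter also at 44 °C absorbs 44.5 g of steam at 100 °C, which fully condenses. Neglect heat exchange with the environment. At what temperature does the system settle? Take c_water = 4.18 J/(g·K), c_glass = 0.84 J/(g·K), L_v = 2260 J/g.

Conservation of energy gives ΣQ = 0:
condense steam: −44.5·2260 = −100570; condensate cools 100→T: 44.5·4.18·(T − 100) = 186.01(T − 100); water warms: 742·4.18·(T − 44) = 3101.6(T − 44); glass cup: 283·0.84·(T − 44) = 237.72(T − 44)
3525.3 T = 100570 + 18601 + 146928 = 266099
T ≈ 75.48 °C (< 100 °C, so full condensation is consistent).

T_f ≈ 75.5 °C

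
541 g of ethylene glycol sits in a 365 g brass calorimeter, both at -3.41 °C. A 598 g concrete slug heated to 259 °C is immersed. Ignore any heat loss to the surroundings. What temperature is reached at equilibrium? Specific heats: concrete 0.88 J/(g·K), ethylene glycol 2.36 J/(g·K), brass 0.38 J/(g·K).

Net heat exchanged in the isolated system is zero:
598×0.88×(T − 259) + 541×2.36×(T − (-3.41)) + 365×0.38×(T − (-3.41)) = 0
526.24(T − 259) + 1276.8(T − (-3.41)) + 138.7(T − (-3.41)) = 0
1941.7 T = 131469
T = 131469 / 1941.7 = 67.7 °C

T_f ≈ 67.7 °C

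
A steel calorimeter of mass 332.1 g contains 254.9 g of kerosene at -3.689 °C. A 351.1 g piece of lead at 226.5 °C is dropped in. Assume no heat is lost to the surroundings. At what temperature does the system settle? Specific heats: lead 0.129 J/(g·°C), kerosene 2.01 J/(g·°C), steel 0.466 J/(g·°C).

T_f ≈ 10.9 °C

Taking heat into each body as positive, Σ m c ΔT = 0:
351.1*0.129*(T − 226.5) + 254.9*2.01*(T − (-3.689)) + 332.1*0.466*(T − (-3.689)) = 0
712.4 T = 7797.7
T = 7797.7 / 712.4 = 10.9 °C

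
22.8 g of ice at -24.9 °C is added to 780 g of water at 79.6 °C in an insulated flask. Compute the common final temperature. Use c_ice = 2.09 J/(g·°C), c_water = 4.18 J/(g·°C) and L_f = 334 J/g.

Energy balance with sensible and latent terms:
warm ice to 0 °C: 22.8×2.09×(0 − (-24.9)) = 1186.5
  fusion: m_ice L_f = 22.8×334 = 7615.2
  warm the meltwater: 95.3 T
  water cools: 780×4.18×(T − 79.6) = 3260.4(T − 79.6)
3355.7 T = 259528 − 8801.7 = 250726
T ≈ 74.72 °C — above 0 °C, consistent with complete melting.

T_f ≈ 74.7 °C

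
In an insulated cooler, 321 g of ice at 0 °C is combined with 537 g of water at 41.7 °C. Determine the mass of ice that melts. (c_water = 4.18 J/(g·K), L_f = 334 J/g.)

Cooling the water to 0 °C releases 537·4.18·41.7 = 93602 J.
Fully melting the ice requires m_ice L_f = 321·334 = 107214 J.
93602 J < 107214 J, so only part of the ice melts and the system sits at 0 °C.
m_melted·334 = 93602  ⇒  m_melted ≈ 280.2 g.

m_melted ≈ 280 g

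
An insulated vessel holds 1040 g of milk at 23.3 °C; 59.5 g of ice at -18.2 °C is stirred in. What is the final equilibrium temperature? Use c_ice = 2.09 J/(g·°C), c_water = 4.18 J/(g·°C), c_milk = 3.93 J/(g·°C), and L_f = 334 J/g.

T_f ≈ 16.9 °C

Energy balance with sensible and latent terms:
warm ice to 0 °C: 59.5×2.09×(0 − (-18.2)) = 2263.3
  melt ice: 59.5×334 = 19873
  warm the meltwater: 248.71 T
  milk cools: 1040×3.93×(T − 23.3) = 4087.2(T − 23.3)
4335.9 T = 95232 − 22136 = 73095
T ≈ 16.86 °C — above 0 °C, consistent with complete melting.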